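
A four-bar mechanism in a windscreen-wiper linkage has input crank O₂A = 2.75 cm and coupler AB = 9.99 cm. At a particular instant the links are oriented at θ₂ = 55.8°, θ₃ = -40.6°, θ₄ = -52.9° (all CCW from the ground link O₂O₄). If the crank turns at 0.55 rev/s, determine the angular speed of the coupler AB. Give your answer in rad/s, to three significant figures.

4.23

ω₂ = 3.456 rad/s (from 0.55 rev/s).
Differentiating the loop-closure r₂e^{iθ₂}+r₃e^{iθ₃}=r₁+r₄e^{iθ₄} gives r₂ω₂e^{iθ₂}+r₃ω₃e^{iθ₃}=r₄ω₄e^{iθ₄}.
Eliminating the other unknown: ω₃ = r₂ω₂ sin(θ₄−θ₂) / [r₃ sin(θ₃−θ₄)].
Numerator sine = -0.94721; denominator sine = +0.21303.
Result = 0.0275·3.456·(-0.94721) / (0.0999·(+0.21303)) = -4.2297 rad/s; magnitude 4.2297 rad/s.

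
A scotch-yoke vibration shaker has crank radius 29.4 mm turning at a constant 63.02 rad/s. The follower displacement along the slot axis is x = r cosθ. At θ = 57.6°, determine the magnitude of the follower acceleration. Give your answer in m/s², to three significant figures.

ω = 63.02 rad/s
x = r cosθ ⇒ ẍ = −rω² cosθ (ω constant).
|a| = rω²|cosθ| = 0.0294·(63.02)²·|cos 57.6°| = 62.565 m/s².

62.6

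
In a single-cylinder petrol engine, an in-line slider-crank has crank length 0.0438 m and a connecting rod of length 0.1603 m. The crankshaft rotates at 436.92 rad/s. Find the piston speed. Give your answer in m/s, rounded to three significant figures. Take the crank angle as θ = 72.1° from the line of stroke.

19.8

ω = 436.9 rad/s
For an in-line slider-crank, x = r cosθ + √(L² − r² sin²θ), so v = −rω sinθ·[1 + r cosθ/√(L² − r² sin²θ)].
With r = 0.0438 m, L = 0.1603 m, θ = 72.1°: √(L² − r² sin²θ) = 0.15479 m.
v = −0.0438·436.9·0.95159·[1 + 0.0438·0.30736/0.15479] = -19.795 m/s.
|v| = 19.795 m/s.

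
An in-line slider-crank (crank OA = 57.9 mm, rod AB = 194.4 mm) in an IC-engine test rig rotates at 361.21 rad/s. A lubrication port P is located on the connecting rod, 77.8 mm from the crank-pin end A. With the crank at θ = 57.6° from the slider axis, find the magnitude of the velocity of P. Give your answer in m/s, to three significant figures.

ω = 361.2 rad/s.  Crank-pin speed |V_A| = rω = 20.914 m/s, perpendicular to OA.
Rod angle: sinφ = −(r/L) sinθ ⇒ φ = -14.565°; ω_rod = −rω cosθ/√(L²−r²sin²θ) = -59.56 rad/s.
V_P = V_A + ω_rod × AP, with AP = 0.0778 m along the rod.
Components: V_Px = −rω sinθ − a·ω_rod·sinφ = -18.824 m/s;  V_Py = rω cosθ + a·ω_rod·cosφ = +6.7215 m/s.
|V_P| = √(V_Px² + V_Py²) = 19.988 m/s.

20.0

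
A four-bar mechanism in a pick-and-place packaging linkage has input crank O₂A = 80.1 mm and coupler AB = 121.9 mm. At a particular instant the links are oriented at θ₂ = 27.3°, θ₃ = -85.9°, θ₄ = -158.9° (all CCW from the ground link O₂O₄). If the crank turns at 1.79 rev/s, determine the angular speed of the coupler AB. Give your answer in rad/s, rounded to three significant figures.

0.835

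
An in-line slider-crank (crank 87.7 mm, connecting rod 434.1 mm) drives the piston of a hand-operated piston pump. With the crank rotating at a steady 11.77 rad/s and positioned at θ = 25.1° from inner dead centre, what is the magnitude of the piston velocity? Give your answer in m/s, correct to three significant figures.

0.518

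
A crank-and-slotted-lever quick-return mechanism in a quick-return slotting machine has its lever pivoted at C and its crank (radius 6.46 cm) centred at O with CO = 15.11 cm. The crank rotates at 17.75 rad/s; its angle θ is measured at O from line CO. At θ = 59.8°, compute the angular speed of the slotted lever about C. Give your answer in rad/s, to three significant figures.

4.38

ω = 17.75 rad/s
Crank pin A relative to C: A = (d + r cosθ, r sinθ); lever angle φ = atan2(r sinθ, d + r cosθ).
Differentiating tanφ: φ̇ = rω(d cosθ + r)/(d² + r² + 2dr cosθ).
d² + r² + 2dr cosθ = |CA|² = 0.0368244 m²;  d cosθ + r = +0.14061 m.
|ω_lever| = |0.0646·17.75·+0.14061| / 0.0368244 = 4.3782 rad/s.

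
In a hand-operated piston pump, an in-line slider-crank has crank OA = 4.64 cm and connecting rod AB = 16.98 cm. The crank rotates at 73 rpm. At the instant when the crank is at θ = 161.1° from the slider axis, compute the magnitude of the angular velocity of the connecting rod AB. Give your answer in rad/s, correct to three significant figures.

1.98

ω = 7.645 rad/s (converted from 73 rpm).
The rod makes angle φ with the slider axis where L sinφ = r sinθ; differentiating, L cosφ·φ̇ = r ω cosθ.
L cosφ = √(L² − r² sin²θ) = 0.16913 m.
|ω_rod| = r ω |cosθ| / √(L² − r² sin²θ) = 0.0464·7.645·0.94609/0.16913 = 1.9841 rad/s.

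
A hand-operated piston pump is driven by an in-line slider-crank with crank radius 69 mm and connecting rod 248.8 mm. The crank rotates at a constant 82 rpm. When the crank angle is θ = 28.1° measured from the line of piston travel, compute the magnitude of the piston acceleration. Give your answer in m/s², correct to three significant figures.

5.30

ω = 2π·82/60 = 8.587 rad/s
x(θ) = r cosθ + √(L² − r² sin²θ); with ω constant, a = ω²·d²x/dθ².
d²x/dθ² = −r cosθ − r²(cos2θ)/√u − r⁴ sin²2θ/(4u^{3/2}),  u = L² − r² sin²θ = 0.0608452 m².
Substituting r = 0.069 m, L = 0.2488 m, θ = 28.1°: d²x/dθ² = -0.071865 m.
a = ω²·d²x/dθ² = (8.587)²·(-0.071865) = -5.2991 m/s²;  |a| = 5.2991 m/s².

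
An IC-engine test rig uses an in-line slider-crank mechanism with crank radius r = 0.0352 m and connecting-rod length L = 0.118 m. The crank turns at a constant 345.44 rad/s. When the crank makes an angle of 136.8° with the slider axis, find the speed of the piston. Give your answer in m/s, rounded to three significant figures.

6.47

ω = 345.4 rad/s
For an in-line slider-crank, x = r cosθ + √(L² − r² sin²θ), so v = −rω sinθ·[1 + r cosθ/√(L² − r² sin²θ)].
With r = 0.0352 m, L = 0.118 m, θ = 136.8°: √(L² − r² sin²θ) = 0.11551 m.
v = −0.0352·345.4·0.68455·[1 + 0.0352·-0.72897/0.11551] = -6.4747 m/s.
|v| = 6.4747 m/s.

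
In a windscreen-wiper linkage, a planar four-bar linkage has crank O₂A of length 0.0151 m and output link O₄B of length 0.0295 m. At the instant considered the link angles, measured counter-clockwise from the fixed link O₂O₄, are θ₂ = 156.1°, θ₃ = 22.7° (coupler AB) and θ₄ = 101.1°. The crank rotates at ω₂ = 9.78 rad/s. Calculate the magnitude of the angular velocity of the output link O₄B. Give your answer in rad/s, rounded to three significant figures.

3.71

ω₂ = 9.78 rad/s
Differentiating the loop-closure r₂e^{iθ₂}+r₃e^{iθ₃}=r₁+r₄e^{iθ₄} gives r₂ω₂e^{iθ₂}+r₃ω₃e^{iθ₃}=r₄ω₄e^{iθ₄}.
Eliminating the other unknown: ω₄ = r₂ω₂ sin(θ₂−θ₃) / [r₄ sin(θ₄−θ₃)].
Numerator sine = +0.72657; denominator sine = +0.97958.
Result = 0.0151·9.78·(+0.72657) / (0.0295·(+0.97958)) = +3.7131 rad/s; magnitude 3.7131 rad/s.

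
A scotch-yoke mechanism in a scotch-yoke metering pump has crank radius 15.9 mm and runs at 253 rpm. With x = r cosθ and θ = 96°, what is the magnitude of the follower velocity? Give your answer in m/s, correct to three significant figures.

0.419

ω = 26.49 rad/s (from 253 rpm).
x = r cosθ ⇒ ẋ = −rω sinθ.
|v| = rω|sinθ| = 0.0159·26.49·|sin 96°| = 0.41895 m/s.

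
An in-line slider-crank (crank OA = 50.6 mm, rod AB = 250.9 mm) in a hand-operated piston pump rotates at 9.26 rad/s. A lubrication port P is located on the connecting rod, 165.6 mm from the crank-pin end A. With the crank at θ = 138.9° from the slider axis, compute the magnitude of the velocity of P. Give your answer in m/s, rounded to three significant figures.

0.302

ω = 9.26 rad/s.  Crank-pin speed |V_A| = rω = 0.46856 m/s, perpendicular to OA.
Rod angle: sinφ = −(r/L) sinθ ⇒ φ = -7.618°; ω_rod = −rω cosθ/√(L²−r²sin²θ) = +1.4198 rad/s.
V_P = V_A + ω_rod × AP, with AP = 0.1656 m along the rod.
Components: V_Px = −rω sinθ − a·ω_rod·sinφ = -0.27685 m/s;  V_Py = rω cosθ + a·ω_rod·cosφ = -0.12004 m/s.
|V_P| = √(V_Px² + V_Py²) = 0.30175 m/s.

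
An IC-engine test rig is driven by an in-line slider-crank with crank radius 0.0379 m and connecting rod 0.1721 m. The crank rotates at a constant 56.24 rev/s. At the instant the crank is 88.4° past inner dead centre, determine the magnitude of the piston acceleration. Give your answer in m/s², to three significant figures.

935

ω = 2π·56.2 = 353.4 rad/s
x(θ) = r cosθ + √(L² − r² sin²θ); with ω constant, a = ω²·d²x/dθ².
d²x/dθ² = −r cosθ − r²(cos2θ)/√u − r⁴ sin²2θ/(4u^{3/2}),  u = L² − r² sin²θ = 0.0281831 m².
Substituting r = 0.0379 m, L = 0.1721 m, θ = 88.4°: d²x/dθ² = +0.0074843 m.
a = ω²·d²x/dθ² = (353.4)²·(+0.0074843) = +934.55 m/s²;  |a| = 934.55 m/s².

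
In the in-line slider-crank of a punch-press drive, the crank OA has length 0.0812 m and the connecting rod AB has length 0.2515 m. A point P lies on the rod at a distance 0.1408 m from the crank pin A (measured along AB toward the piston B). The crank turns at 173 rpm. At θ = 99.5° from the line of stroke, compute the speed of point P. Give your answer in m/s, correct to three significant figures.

1.41

ω = 18.12 rad/s.  Crank-pin speed |V_A| = rω = 1.4711 m/s, perpendicular to OA.
Rod angle: sinφ = −(r/L) sinθ ⇒ φ = -18.568°; ω_rod = −rω cosθ/√(L²−r²sin²θ) = +1.0184 rad/s.
V_P = V_A + ω_rod × AP, with AP = 0.1408 m along the rod.
Components: V_Px = −rω sinθ − a·ω_rod·sinφ = -1.4052 m/s;  V_Py = rω cosθ + a·ω_rod·cosφ = -0.10687 m/s.
|V_P| = √(V_Px² + V_Py²) = 1.4093 m/s.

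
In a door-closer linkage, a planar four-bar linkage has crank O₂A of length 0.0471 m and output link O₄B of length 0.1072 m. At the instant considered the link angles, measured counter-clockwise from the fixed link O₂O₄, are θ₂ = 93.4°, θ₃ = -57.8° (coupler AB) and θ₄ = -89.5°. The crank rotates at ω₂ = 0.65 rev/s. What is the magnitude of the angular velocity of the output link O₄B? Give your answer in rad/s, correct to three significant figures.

1.65

ω₂ = 4.084 rad/s (from 0.65 rev/s).
Differentiating the loop-closure r₂e^{iθ₂}+r₃e^{iθ₃}=r₁+r₄e^{iθ₄} gives r₂ω₂e^{iθ₂}+r₃ω₃e^{iθ₃}=r₄ω₄e^{iθ₄}.
Eliminating the other unknown: ω₄ = r₂ω₂ sin(θ₂−θ₃) / [r₄ sin(θ₄−θ₃)].
Numerator sine = +0.48175; denominator sine = -0.52547.
Result = 0.0471·4.084·(+0.48175) / (0.1072·(-0.52547)) = -1.6451 rad/s; magnitude 1.6451 rad/s.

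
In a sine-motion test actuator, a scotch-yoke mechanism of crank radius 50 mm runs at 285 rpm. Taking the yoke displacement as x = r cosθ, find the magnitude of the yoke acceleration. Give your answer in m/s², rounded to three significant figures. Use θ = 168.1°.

43.6

ω = 29.85 rad/s (from 285 rpm).
x = r cosθ ⇒ ẍ = −rω² cosθ (ω constant).
|a| = rω²|cosθ| = 0.05·(29.85)²·|cos 168.1°| = 43.579 m/s².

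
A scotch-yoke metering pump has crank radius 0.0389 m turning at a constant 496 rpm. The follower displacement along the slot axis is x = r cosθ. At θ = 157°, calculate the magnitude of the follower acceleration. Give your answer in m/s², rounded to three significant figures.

96.6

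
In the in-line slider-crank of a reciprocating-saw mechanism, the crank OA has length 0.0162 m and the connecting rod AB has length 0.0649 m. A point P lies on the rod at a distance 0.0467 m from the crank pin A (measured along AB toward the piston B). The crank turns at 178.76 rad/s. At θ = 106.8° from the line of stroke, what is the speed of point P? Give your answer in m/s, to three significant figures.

ω = 178.8 rad/s.  Crank-pin speed |V_A| = rω = 2.8959 m/s, perpendicular to OA.
Rod angle: sinφ = −(r/L) sinθ ⇒ φ = -13.825°; ω_rod = −rω cosθ/√(L²−r²sin²θ) = +13.282 rad/s.
V_P = V_A + ω_rod × AP, with AP = 0.0467 m along the rod.
Components: V_Px = −rω sinθ − a·ω_rod·sinφ = -2.6241 m/s;  V_Py = rω cosθ + a·ω_rod·cosφ = -0.23472 m/s.
|V_P| = √(V_Px² + V_Py²) = 2.6346 m/s.

2.63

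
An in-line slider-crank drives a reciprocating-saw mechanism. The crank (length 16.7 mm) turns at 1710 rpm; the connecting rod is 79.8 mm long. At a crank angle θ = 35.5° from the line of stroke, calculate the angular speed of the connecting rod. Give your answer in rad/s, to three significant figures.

ω = 179.1 rad/s (converted from 1710 rpm).
The rod makes angle φ with the slider axis where L sinφ = r sinθ; differentiating, L cosφ·φ̇ = r ω cosθ.
L cosφ = √(L² − r² sin²θ) = 0.079209 m.
|ω_rod| = r ω |cosθ| / √(L² − r² sin²θ) = 0.0167·179.1·0.81412/0.079209 = 30.737 rad/s.

30.7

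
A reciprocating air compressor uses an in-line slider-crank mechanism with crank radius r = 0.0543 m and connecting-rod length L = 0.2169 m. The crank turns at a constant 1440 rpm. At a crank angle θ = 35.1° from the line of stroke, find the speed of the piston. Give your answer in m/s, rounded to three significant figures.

ω = 2π·1440/60 = 150.8 rad/s
For an in-line slider-crank, x = r cosθ + √(L² − r² sin²θ), so v = −rω sinθ·[1 + r cosθ/√(L² − r² sin²θ)].
With r = 0.0543 m, L = 0.2169 m, θ = 35.1°: √(L² − r² sin²θ) = 0.21464 m.
v = −0.0543·150.8·0.57501·[1 + 0.0543·0.81815/0.21464] = -5.6828 m/s.
|v| = 5.6828 m/s.

5.68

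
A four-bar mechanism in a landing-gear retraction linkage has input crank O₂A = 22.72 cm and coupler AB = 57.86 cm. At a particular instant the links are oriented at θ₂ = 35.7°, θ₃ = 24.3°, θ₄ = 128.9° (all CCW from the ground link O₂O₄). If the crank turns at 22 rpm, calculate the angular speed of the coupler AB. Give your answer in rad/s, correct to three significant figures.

0.933

ω₂ = 2.304 rad/s (from 22 rpm).
Differentiating the loop-closure r₂e^{iθ₂}+r₃e^{iθ₃}=r₁+r₄e^{iθ₄} gives r₂ω₂e^{iθ₂}+r₃ω₃e^{iθ₃}=r₄ω₄e^{iθ₄}.
Eliminating the other unknown: ω₃ = r₂ω₂ sin(θ₄−θ₂) / [r₃ sin(θ₃−θ₄)].
Numerator sine = +0.99844; denominator sine = -0.96771.
Result = 0.2272·2.304·(+0.99844) / (0.5786·(-0.96771)) = -0.93338 rad/s; magnitude 0.93338 rad/s.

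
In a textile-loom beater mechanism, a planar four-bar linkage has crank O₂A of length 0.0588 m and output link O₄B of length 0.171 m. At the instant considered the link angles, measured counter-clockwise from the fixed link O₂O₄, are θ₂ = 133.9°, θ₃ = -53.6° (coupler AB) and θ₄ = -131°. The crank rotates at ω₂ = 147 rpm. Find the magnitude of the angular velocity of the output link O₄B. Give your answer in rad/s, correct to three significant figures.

0.708

ω₂ = 15.39 rad/s (from 147 rpm).
Differentiating the loop-closure r₂e^{iθ₂}+r₃e^{iθ₃}=r₁+r₄e^{iθ₄} gives r₂ω₂e^{iθ₂}+r₃ω₃e^{iθ₃}=r₄ω₄e^{iθ₄}.
Eliminating the other unknown: ω₄ = r₂ω₂ sin(θ₂−θ₃) / [r₄ sin(θ₄−θ₃)].
Numerator sine = -0.13053; denominator sine = -0.97592.
Result = 0.0588·15.39·(-0.13053) / (0.171·(-0.97592)) = +0.70797 rad/s; magnitude 0.70797 rad/s.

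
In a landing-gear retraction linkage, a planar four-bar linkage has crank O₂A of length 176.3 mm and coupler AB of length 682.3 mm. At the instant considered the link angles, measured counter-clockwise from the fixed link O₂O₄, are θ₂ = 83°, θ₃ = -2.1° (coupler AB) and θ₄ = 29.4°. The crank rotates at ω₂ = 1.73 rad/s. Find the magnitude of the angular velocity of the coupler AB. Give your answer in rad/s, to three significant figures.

ω₂ = 1.73 rad/s
Differentiating the loop-closure r₂e^{iθ₂}+r₃e^{iθ₃}=r₁+r₄e^{iθ₄} gives r₂ω₂e^{iθ₂}+r₃ω₃e^{iθ₃}=r₄ω₄e^{iθ₄}.
Eliminating the other unknown: ω₃ = r₂ω₂ sin(θ₄−θ₂) / [r₃ sin(θ₃−θ₄)].
Numerator sine = -0.80489; denominator sine = -0.52250.
Result = 0.1763·1.73·(-0.80489) / (0.6823·(-0.52250)) = +0.68862 rad/s; magnitude 0.68862 rad/s.

0.689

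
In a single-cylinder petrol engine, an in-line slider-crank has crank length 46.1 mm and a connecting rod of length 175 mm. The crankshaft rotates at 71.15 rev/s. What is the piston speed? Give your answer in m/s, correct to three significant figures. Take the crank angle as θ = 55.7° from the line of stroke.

ω = 2π·71.2 = 447 rad/s
For an in-line slider-crank, x = r cosθ + √(L² − r² sin²θ), so v = −rω sinθ·[1 + r cosθ/√(L² − r² sin²θ)].
With r = 0.0461 m, L = 0.175 m, θ = 55.7°: √(L² − r² sin²θ) = 0.17081 m.
v = −0.0461·447·0.82610·[1 + 0.0461·0.56353/0.17081] = -19.614 m/s.
|v| = 19.614 m/s.

19.6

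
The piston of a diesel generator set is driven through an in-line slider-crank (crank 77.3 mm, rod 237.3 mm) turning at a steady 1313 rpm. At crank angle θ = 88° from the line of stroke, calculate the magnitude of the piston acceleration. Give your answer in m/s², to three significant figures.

451

ω = 2π·1313/60 = 137.5 rad/s
x(θ) = r cosθ + √(L² − r² sin²θ); with ω constant, a = ω²·d²x/dθ².
d²x/dθ² = −r cosθ − r²(cos2θ)/√u − r⁴ sin²2θ/(4u^{3/2}),  u = L² − r² sin²θ = 0.0503433 m².
Substituting r = 0.0773 m, L = 0.2373 m, θ = 88°: d²x/dθ² = +0.023865 m.
a = ω²·d²x/dθ² = (137.5)²·(+0.023865) = +451.17 m/s²;  |a| = 451.17 m/s².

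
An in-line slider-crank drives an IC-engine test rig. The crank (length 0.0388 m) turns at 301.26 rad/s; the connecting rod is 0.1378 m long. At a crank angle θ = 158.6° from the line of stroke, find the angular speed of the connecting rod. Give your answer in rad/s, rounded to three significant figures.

79.4

ω = 301.3 rad/s
The rod makes angle φ with the slider axis where L sinφ = r sinθ; differentiating, L cosφ·φ̇ = r ω cosθ.
L cosφ = √(L² − r² sin²θ) = 0.13707 m.
|ω_rod| = r ω |cosθ| / √(L² − r² sin²θ) = 0.0388·301.3·0.93106/0.13707 = 79.397 rad/s.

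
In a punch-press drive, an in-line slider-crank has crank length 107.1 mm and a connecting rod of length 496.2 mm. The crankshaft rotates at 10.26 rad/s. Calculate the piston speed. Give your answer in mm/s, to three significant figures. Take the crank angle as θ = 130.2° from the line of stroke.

721

ω = 10.26 rad/s
For an in-line slider-crank, x = r cosθ + √(L² − r² sin²θ), so v = −rω sinθ·[1 + r cosθ/√(L² − r² sin²θ)].
With r = 0.1071 m, L = 0.4962 m, θ = 130.2°: √(L² − r² sin²θ) = 0.48941 m.
v = −0.1071·10.26·0.76380·[1 + 0.1071·-0.64546/0.48941] = -0.72075 m/s.
|v| = 0.72075 m/s = 720.75 mm/s.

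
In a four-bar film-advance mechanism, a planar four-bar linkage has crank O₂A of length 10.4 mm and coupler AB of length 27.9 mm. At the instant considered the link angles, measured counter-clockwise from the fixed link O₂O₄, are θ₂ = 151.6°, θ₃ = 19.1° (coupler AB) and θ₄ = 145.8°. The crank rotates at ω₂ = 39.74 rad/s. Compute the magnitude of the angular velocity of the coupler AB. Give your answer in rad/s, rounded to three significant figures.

1.87

ω₂ = 39.74 rad/s
Differentiating the loop-closure r₂e^{iθ₂}+r₃e^{iθ₃}=r₁+r₄e^{iθ₄} gives r₂ω₂e^{iθ₂}+r₃ω₃e^{iθ₃}=r₄ω₄e^{iθ₄}.
Eliminating the other unknown: ω₃ = r₂ω₂ sin(θ₄−θ₂) / [r₃ sin(θ₃−θ₄)].
Numerator sine = -0.10106; denominator sine = -0.80178.
Result = 0.0104·39.74·(-0.10106) / (0.0279·(-0.80178)) = +1.8671 rad/s; magnitude 1.8671 rad/s.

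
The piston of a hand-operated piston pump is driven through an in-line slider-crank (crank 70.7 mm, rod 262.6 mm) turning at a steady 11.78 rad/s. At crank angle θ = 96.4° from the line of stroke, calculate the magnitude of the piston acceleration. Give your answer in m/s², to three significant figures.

3.76

ω = 11.78 rad/s
x(θ) = r cosθ + √(L² − r² sin²θ); with ω constant, a = ω²·d²x/dθ².
d²x/dθ² = −r cosθ − r²(cos2θ)/√u − r⁴ sin²2θ/(4u^{3/2}),  u = L² − r² sin²θ = 0.0640224 m².
Substituting r = 0.0707 m, L = 0.2626 m, θ = 96.4°: d²x/dθ² = +0.027126 m.
a = ω²·d²x/dθ² = (11.78)²·(+0.027126) = +3.7642 m/s²;  |a| = 3.7642 m/s².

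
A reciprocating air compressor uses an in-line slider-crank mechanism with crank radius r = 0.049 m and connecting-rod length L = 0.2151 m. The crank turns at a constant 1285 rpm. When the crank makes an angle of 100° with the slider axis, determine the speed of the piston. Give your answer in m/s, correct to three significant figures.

ω = 2π·1285/60 = 134.6 rad/s
For an in-line slider-crank, x = r cosθ + √(L² − r² sin²θ), so v = −rω sinθ·[1 + r cosθ/√(L² − r² sin²θ)].
With r = 0.049 m, L = 0.2151 m, θ = 100°: √(L² − r² sin²θ) = 0.20962 m.
v = −0.049·134.6·0.98481·[1 + 0.049·-0.17365/0.20962] = -6.2299 m/s.
|v| = 6.2299 m/s.

6.23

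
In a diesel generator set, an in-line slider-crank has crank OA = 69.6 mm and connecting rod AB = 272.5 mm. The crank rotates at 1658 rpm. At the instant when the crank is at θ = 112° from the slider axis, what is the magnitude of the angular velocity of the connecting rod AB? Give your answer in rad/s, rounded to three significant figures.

ω = 173.6 rad/s (converted from 1658 rpm).
The rod makes angle φ with the slider axis where L sinφ = r sinθ; differentiating, L cosφ·φ̇ = r ω cosθ.
L cosφ = √(L² − r² sin²θ) = 0.26475 m.
|ω_rod| = r ω |cosθ| / √(L² − r² sin²θ) = 0.0696·173.6·0.37461/0.26475 = 17.099 rad/s.

17.1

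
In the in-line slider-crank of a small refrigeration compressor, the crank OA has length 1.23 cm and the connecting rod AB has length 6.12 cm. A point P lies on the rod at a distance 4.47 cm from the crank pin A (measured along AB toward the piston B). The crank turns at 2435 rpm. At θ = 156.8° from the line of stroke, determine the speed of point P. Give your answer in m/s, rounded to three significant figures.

1.32

ω = 255 rad/s.  Crank-pin speed |V_A| = rω = 3.1364 m/s, perpendicular to OA.
Rod angle: sinφ = −(r/L) sinθ ⇒ φ = -4.541°; ω_rod = −rω cosθ/√(L²−r²sin²θ) = +47.253 rad/s.
V_P = V_A + ω_rod × AP, with AP = 0.0447 m along the rod.
Components: V_Px = −rω sinθ − a·ω_rod·sinφ = -1.0683 m/s;  V_Py = rω cosθ + a·ω_rod·cosφ = -0.77722 m/s.
|V_P| = √(V_Px² + V_Py²) = 1.3211 m/s.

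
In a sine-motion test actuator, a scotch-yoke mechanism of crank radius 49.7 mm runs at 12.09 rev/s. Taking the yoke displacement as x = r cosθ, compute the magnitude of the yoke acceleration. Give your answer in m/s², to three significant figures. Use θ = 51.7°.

178

ω = 75.96 rad/s (from 12.09 rev/s).
x = r cosθ ⇒ ẍ = −rω² cosθ (ω constant).
|a| = rω²|cosθ| = 0.0497·(75.96)²·|cos 51.7°| = 177.75 m/s².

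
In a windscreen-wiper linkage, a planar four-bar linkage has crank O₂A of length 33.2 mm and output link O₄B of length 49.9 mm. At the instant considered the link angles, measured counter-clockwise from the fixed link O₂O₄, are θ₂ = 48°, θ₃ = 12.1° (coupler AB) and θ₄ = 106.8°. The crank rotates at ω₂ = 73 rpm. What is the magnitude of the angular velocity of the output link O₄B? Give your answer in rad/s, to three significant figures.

ω₂ = 7.645 rad/s (from 73 rpm).
Differentiating the loop-closure r₂e^{iθ₂}+r₃e^{iθ₃}=r₁+r₄e^{iθ₄} gives r₂ω₂e^{iθ₂}+r₃ω₃e^{iθ₃}=r₄ω₄e^{iθ₄}.
Eliminating the other unknown: ω₄ = r₂ω₂ sin(θ₂−θ₃) / [r₄ sin(θ₄−θ₃)].
Numerator sine = +0.58637; denominator sine = +0.99664.
Result = 0.0332·7.645·(+0.58637) / (0.0499·(+0.99664)) = +2.9924 rad/s; magnitude 2.9924 rad/s.

2.99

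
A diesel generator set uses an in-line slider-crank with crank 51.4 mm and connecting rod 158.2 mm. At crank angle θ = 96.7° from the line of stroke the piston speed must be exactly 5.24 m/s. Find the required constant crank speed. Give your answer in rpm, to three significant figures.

1020

For an in-line slider-crank, |v_piston| = rω|sinθ|·[1 + r cosθ/√(L² − r² sin²θ)].
With r = 0.0514 m, L = 0.1582 m, θ = 96.7°: the bracketed kinematic factor |dx/dθ| = 0.049004 m.
ω = v/|dx/dθ| = 5.24/0.049004 = 106.93 rad/s.
N = 60ω/(2π) = 1021.1 rpm.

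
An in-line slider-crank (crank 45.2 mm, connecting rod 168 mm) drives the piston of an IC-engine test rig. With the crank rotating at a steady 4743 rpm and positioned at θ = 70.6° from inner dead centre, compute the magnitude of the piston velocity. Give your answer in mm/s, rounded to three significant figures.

23100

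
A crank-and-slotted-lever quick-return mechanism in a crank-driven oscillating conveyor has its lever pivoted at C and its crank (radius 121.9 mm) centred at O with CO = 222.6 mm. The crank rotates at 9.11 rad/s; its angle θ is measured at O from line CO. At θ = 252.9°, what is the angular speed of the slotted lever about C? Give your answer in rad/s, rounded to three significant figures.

ω = 9.11 rad/s
Crank pin A relative to C: A = (d + r cosθ, r sinθ); lever angle φ = atan2(r sinθ, d + r cosθ).
Differentiating tanφ: φ̇ = rω(d cosθ + r)/(d² + r² + 2dr cosθ).
d² + r² + 2dr cosθ = |CA|² = 0.0484528 m²;  d cosθ + r = +0.056447 m.
|ω_lever| = |0.1219·9.11·+0.056447| / 0.0484528 = 1.2937 rad/s.

1.29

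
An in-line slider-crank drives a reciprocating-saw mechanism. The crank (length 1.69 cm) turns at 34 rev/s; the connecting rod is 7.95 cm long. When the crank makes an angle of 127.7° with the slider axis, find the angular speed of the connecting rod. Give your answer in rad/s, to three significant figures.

ω = 213.6 rad/s (converted from 34 rev/s).
The rod makes angle φ with the slider axis where L sinφ = r sinθ; differentiating, L cosφ·φ̇ = r ω cosθ.
L cosφ = √(L² − r² sin²θ) = 0.078367 m.
|ω_rod| = r ω |cosθ| / √(L² − r² sin²θ) = 0.0169·213.6·0.61153/0.078367 = 28.173 rad/s.

28.2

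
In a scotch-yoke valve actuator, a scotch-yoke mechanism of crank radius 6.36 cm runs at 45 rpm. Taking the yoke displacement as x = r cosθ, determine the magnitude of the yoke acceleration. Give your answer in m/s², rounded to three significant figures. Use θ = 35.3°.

ω = 4.712 rad/s (from 45 rpm).
x = r cosθ ⇒ ẍ = −rω² cosθ (ω constant).
|a| = rω²|cosθ| = 0.0636·(4.712)²·|cos 35.3°| = 1.1527 m/s².

1.15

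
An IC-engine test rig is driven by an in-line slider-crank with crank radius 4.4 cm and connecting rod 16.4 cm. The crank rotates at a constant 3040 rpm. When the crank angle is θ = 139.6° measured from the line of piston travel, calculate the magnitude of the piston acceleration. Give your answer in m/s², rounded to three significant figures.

3180

ω = 2π·3040/60 = 318.3 rad/s
x(θ) = r cosθ + √(L² − r² sin²θ); with ω constant, a = ω²·d²x/dθ².
d²x/dθ² = −r cosθ − r²(cos2θ)/√u − r⁴ sin²2θ/(4u^{3/2}),  u = L² − r² sin²θ = 0.0260828 m².
Substituting r = 0.044 m, L = 0.164 m, θ = 139.6°: d²x/dθ² = +0.031374 m.
a = ω²·d²x/dθ² = (318.3)²·(+0.031374) = +3179.6 m/s²;  |a| = 3179.6 m/s².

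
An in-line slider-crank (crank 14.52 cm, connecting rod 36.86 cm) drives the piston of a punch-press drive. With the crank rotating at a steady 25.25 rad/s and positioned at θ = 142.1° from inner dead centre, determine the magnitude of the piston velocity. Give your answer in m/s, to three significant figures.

1.53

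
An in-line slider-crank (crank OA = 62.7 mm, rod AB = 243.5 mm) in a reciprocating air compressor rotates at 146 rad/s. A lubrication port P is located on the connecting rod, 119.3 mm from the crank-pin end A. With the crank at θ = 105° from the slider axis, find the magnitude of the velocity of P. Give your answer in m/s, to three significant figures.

ω = 146 rad/s.  Crank-pin speed |V_A| = rω = 9.1542 m/s, perpendicular to OA.
Rod angle: sinφ = −(r/L) sinθ ⇒ φ = -14.402°; ω_rod = −rω cosθ/√(L²−r²sin²θ) = +10.046 rad/s.
V_P = V_A + ω_rod × AP, with AP = 0.1193 m along the rod.
Components: V_Px = −rω sinθ − a·ω_rod·sinφ = -8.5442 m/s;  V_Py = rω cosθ + a·ω_rod·cosφ = -1.2085 m/s.
|V_P| = √(V_Px² + V_Py²) = 8.6292 m/s.

8.63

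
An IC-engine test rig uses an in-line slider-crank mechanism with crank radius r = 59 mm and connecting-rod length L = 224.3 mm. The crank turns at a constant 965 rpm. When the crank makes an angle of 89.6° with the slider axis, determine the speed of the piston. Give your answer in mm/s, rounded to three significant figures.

5970

ω = 2π·965/60 = 101.1 rad/s
For an in-line slider-crank, x = r cosθ + √(L² − r² sin²θ), so v = −rω sinθ·[1 + r cosθ/√(L² − r² sin²θ)].
With r = 0.059 m, L = 0.2243 m, θ = 89.6°: √(L² − r² sin²θ) = 0.2164 m.
v = −0.059·101.1·0.99998·[1 + 0.059·0.00698/0.2164] = -5.9734 m/s.
|v| = 5.9734 m/s = 5973.4 mm/s.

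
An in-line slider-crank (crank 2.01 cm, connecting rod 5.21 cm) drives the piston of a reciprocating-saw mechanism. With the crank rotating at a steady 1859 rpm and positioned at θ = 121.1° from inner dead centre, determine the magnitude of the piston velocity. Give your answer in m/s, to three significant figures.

ω = 2π·1859/60 = 194.7 rad/s
For an in-line slider-crank, x = r cosθ + √(L² − r² sin²θ), so v = −rω sinθ·[1 + r cosθ/√(L² − r² sin²θ)].
With r = 0.0201 m, L = 0.0521 m, θ = 121.1°: √(L² − r² sin²θ) = 0.049175 m.
v = −0.0201·194.7·0.85627·[1 + 0.0201·-0.51653/0.049175] = -2.6431 m/s.
|v| = 2.6431 m/s.

2.64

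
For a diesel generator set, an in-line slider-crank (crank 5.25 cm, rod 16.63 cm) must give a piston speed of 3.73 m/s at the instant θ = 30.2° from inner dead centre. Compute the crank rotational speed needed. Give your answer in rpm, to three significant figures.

For an in-line slider-crank, |v_piston| = rω|sinθ|·[1 + r cosθ/√(L² − r² sin²θ)].
With r = 0.0525 m, L = 0.1663 m, θ = 30.2°: the bracketed kinematic factor |dx/dθ| = 0.033707 m.
ω = v/|dx/dθ| = 3.73/0.033707 = 110.66 rad/s.
N = 60ω/(2π) = 1056.7 rpm.

1060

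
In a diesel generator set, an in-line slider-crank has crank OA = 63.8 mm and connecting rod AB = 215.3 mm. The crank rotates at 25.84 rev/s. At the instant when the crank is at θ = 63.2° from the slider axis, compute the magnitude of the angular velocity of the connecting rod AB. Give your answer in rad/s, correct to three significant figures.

22.5

ω = 162.4 rad/s (converted from 25.84 rev/s).
The rod makes angle φ with the slider axis where L sinφ = r sinθ; differentiating, L cosφ·φ̇ = r ω cosθ.
L cosφ = √(L² − r² sin²θ) = 0.20763 m.
|ω_rod| = r ω |cosθ| / √(L² − r² sin²θ) = 0.0638·162.4·0.45088/0.20763 = 22.493 rad/s.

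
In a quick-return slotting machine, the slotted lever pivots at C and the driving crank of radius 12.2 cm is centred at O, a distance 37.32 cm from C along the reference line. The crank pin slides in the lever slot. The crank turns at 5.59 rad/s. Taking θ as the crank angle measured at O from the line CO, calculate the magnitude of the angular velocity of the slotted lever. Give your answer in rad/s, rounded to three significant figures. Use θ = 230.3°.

0.827

ω = 5.59 rad/s
Crank pin A relative to C: A = (d + r cosθ, r sinθ); lever angle φ = atan2(r sinθ, d + r cosθ).
Differentiating tanφ: φ̇ = rω(d cosθ + r)/(d² + r² + 2dr cosθ).
d² + r² + 2dr cosθ = |CA|² = 0.0959955 m²;  d cosθ + r = -0.11639 m.
|ω_lever| = |0.122·5.59·-0.11639| / 0.0959955 = 0.82686 rad/s.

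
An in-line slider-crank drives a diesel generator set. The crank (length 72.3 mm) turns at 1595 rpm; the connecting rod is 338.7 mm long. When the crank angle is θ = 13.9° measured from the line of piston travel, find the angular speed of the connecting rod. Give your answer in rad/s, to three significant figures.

ω = 167 rad/s (converted from 1595 rpm).
The rod makes angle φ with the slider axis where L sinφ = r sinθ; differentiating, L cosφ·φ̇ = r ω cosθ.
L cosφ = √(L² − r² sin²θ) = 0.33825 m.
|ω_rod| = r ω |cosθ| / √(L² − r² sin²θ) = 0.0723·167·0.97072/0.33825 = 34.656 rad/s.

34.7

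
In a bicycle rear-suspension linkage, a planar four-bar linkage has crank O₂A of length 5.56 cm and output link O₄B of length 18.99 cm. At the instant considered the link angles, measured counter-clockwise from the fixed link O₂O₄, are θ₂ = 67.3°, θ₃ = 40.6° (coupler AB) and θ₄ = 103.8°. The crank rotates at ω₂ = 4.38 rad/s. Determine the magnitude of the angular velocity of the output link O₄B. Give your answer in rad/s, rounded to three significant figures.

0.646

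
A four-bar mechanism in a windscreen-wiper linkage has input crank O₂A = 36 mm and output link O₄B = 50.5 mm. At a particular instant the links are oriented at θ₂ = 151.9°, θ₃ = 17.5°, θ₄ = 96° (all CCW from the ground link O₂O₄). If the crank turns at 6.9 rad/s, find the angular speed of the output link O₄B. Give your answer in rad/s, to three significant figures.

3.59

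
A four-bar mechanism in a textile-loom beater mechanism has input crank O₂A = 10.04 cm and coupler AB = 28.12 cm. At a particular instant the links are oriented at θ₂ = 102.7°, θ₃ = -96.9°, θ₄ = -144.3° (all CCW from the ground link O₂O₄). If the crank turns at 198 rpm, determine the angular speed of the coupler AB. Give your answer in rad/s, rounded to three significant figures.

ω₂ = 20.73 rad/s (from 198 rpm).
Differentiating the loop-closure r₂e^{iθ₂}+r₃e^{iθ₃}=r₁+r₄e^{iθ₄} gives r₂ω₂e^{iθ₂}+r₃ω₃e^{iθ₃}=r₄ω₄e^{iθ₄}.
Eliminating the other unknown: ω₃ = r₂ω₂ sin(θ₄−θ₂) / [r₃ sin(θ₃−θ₄)].
Numerator sine = +0.92050; denominator sine = +0.73610.
Result = 0.1004·20.73·(+0.92050) / (0.2812·(+0.73610)) = +9.2577 rad/s; magnitude 9.2577 rad/s.

9.26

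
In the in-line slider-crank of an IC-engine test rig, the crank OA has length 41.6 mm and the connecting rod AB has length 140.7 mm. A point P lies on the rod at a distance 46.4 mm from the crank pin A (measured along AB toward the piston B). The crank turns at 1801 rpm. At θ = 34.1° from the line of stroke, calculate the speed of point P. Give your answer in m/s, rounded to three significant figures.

6.45

ω = 188.6 rad/s.  Crank-pin speed |V_A| = rω = 7.8458 m/s, perpendicular to OA.
Rod angle: sinφ = −(r/L) sinθ ⇒ φ = -9.541°; ω_rod = −rω cosθ/√(L²−r²sin²θ) = -46.822 rad/s.
V_P = V_A + ω_rod × AP, with AP = 0.0464 m along the rod.
Components: V_Px = −rω sinθ − a·ω_rod·sinφ = -4.7588 m/s;  V_Py = rω cosθ + a·ω_rod·cosφ = +4.3543 m/s.
|V_P| = √(V_Px² + V_Py²) = 6.4502 m/s.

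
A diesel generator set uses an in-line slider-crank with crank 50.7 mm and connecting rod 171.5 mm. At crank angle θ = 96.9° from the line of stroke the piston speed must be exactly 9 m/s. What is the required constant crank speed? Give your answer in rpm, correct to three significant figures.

1770

For an in-line slider-crank, |v_piston| = rω|sinθ|·[1 + r cosθ/√(L² − r² sin²θ)].
With r = 0.0507 m, L = 0.1715 m, θ = 96.9°: the bracketed kinematic factor |dx/dθ| = 0.048463 m.
ω = v/|dx/dθ| = 9/0.048463 = 185.71 rad/s.
N = 60ω/(2π) = 1773.4 rpm.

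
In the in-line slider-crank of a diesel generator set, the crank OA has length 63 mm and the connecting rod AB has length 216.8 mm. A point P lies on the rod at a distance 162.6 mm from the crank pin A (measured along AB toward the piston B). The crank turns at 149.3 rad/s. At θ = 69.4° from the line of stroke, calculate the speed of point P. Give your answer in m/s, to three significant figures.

ω = 149.3 rad/s.  Crank-pin speed |V_A| = rω = 9.4059 m/s, perpendicular to OA.
Rod angle: sinφ = −(r/L) sinθ ⇒ φ = -15.784°; ω_rod = −rω cosθ/√(L²−r²sin²θ) = -15.863 rad/s.
V_P = V_A + ω_rod × AP, with AP = 0.1626 m along the rod.
Components: V_Px = −rω sinθ − a·ω_rod·sinφ = -9.5061 m/s;  V_Py = rω cosθ + a·ω_rod·cosφ = +0.82735 m/s.
|V_P| = √(V_Px² + V_Py²) = 9.542 m/s.

9.54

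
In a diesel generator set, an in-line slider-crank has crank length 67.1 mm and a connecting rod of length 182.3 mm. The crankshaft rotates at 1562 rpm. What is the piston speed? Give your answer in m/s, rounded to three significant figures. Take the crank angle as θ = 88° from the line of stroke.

ω = 2π·1562/60 = 163.6 rad/s
For an in-line slider-crank, x = r cosθ + √(L² − r² sin²θ), so v = −rω sinθ·[1 + r cosθ/√(L² − r² sin²θ)].
With r = 0.0671 m, L = 0.1823 m, θ = 88°: √(L² − r² sin²θ) = 0.16952 m.
v = −0.0671·163.6·0.99939·[1 + 0.0671·0.03490/0.16952] = -11.121 m/s.
|v| = 11.121 m/s.

11.1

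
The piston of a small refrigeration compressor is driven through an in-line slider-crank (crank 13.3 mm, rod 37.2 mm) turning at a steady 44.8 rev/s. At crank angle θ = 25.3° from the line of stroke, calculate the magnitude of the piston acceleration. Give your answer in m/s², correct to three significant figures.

1200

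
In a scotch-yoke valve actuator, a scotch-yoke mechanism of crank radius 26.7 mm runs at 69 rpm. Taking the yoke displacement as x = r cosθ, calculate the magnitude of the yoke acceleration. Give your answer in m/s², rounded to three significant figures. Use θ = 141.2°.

1.09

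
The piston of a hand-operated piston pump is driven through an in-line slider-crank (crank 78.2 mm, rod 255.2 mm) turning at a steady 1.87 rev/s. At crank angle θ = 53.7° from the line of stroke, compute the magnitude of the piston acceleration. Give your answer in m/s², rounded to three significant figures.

5.45

ω = 2π·1.87 = 11.75 rad/s
x(θ) = r cosθ + √(L² − r² sin²θ); with ω constant, a = ω²·d²x/dθ².
d²x/dθ² = −r cosθ − r²(cos2θ)/√u − r⁴ sin²2θ/(4u^{3/2}),  u = L² − r² sin²θ = 0.0611551 m².
Substituting r = 0.0782 m, L = 0.2552 m, θ = 53.7°: d²x/dθ² = -0.039464 m.
a = ω²·d²x/dθ² = (11.75)²·(-0.039464) = -5.448 m/s²;  |a| = 5.448 m/s².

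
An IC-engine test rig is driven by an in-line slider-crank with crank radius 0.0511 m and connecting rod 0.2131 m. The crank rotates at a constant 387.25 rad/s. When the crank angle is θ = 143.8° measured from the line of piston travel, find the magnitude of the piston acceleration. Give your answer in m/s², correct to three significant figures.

ω = 387.2 rad/s
x(θ) = r cosθ + √(L² − r² sin²θ); with ω constant, a = ω²·d²x/dθ².
d²x/dθ² = −r cosθ − r²(cos2θ)/√u − r⁴ sin²2θ/(4u^{3/2}),  u = L² − r² sin²θ = 0.0445008 m².
Substituting r = 0.0511 m, L = 0.2131 m, θ = 143.8°: d²x/dθ² = +0.037328 m.
a = ω²·d²x/dθ² = (387.2)²·(+0.037328) = +5597.8 m/s²;  |a| = 5597.8 m/s².

5600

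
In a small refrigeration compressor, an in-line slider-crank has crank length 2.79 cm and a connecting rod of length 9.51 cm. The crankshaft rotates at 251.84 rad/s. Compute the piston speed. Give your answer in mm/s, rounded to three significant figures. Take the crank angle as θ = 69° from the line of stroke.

ω = 251.8 rad/s
For an in-line slider-crank, x = r cosθ + √(L² − r² sin²θ), so v = −rω sinθ·[1 + r cosθ/√(L² − r² sin²θ)].
With r = 0.0279 m, L = 0.0951 m, θ = 69°: √(L² − r² sin²θ) = 0.091463 m.
v = −0.0279·251.8·0.93358·[1 + 0.0279·0.35837/0.091463] = -7.2767 m/s.
|v| = 7.2767 m/s = 7276.7 mm/s.

7280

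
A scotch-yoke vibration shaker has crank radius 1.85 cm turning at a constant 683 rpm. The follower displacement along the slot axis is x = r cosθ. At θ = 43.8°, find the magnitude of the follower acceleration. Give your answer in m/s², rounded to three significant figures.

ω = 71.52 rad/s (from 683 rpm).
x = r cosθ ⇒ ẍ = −rω² cosθ (ω constant).
|a| = rω²|cosθ| = 0.0185·(71.52)²·|cos 43.8°| = 68.307 m/s².

68.3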